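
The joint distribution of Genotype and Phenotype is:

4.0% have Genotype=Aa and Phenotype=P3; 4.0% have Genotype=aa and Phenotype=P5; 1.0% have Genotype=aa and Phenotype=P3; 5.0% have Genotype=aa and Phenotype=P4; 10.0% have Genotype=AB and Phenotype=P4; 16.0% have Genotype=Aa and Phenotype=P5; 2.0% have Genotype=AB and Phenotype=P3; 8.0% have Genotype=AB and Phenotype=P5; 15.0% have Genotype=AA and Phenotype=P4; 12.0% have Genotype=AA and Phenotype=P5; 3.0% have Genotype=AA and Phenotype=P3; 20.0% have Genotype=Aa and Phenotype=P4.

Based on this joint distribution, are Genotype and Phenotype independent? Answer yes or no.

Every cell satisfies P(Genotype,Phenotype) = P(Genotype)·P(Phenotype). For instance P(Genotype=aa) = 0.100, P(Phenotype=P3) = 0.100, and 0.100×0.100 = 0.010 matches the joint entry. So Genotype and Phenotype are independent.

yes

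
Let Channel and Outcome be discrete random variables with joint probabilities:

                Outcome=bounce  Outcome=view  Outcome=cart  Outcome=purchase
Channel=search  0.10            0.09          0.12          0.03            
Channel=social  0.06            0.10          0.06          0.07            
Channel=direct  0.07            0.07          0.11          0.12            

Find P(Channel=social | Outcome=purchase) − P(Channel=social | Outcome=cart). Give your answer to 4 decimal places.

P(Outcome=purchase) = 0.03 + 0.07 + 0.12 = 0.22; P(Channel=social | Outcome=purchase) = 0.07/0.22 = 0.31818.
P(Outcome=cart) = 0.12 + 0.06 + 0.11 = 0.29; P(Channel=social | Outcome=cart) = 0.06/0.29 = 0.20690.
Difference = 0.1113.

0.1113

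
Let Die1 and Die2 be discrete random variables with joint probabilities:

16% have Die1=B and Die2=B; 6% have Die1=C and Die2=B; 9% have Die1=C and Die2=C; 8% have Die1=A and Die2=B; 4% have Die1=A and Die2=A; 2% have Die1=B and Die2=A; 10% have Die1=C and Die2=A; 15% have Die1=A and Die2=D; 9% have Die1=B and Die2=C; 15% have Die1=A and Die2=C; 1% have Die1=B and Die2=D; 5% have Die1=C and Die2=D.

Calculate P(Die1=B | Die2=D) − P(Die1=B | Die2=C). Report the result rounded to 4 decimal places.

-0.2251

P(Die2=D) = 0.15 + 0.01 + 0.05 = 0.21; P(Die1=B | Die2=D) = 0.01/0.21 = 0.04762.
P(Die2=C) = 0.15 + 0.09 + 0.09 = 0.33; P(Die1=B | Die2=C) = 0.09/0.33 = 0.27273.
Difference = -0.2251.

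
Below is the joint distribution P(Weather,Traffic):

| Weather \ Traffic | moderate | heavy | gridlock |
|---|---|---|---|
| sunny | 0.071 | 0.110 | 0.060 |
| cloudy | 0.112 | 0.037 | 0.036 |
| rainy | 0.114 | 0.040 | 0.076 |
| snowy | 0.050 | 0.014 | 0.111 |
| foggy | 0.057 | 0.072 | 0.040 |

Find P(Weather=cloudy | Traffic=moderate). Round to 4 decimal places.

P(Traffic=moderate) = 0.071 + 0.112 + 0.114 + 0.050 + 0.057 = 0.404.
P(Weather=cloudy | Traffic=moderate) = 0.112/0.404 = 0.2772.

0.2772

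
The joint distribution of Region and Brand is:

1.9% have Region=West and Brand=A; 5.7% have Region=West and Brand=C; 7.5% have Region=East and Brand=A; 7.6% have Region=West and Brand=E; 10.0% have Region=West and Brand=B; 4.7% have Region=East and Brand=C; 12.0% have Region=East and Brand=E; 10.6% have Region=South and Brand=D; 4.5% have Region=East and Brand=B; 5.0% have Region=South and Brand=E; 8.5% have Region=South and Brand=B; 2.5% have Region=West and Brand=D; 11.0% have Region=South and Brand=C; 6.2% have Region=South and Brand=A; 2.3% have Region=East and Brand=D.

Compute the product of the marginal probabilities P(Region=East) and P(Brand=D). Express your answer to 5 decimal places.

0.04774

P(Region=East) = 0.075 + 0.045 + 0.047 + 0.023 + 0.120 = 0.310.
P(Brand=D) = 0.106 + 0.023 + 0.025 = 0.154.
Product: 0.310 × 0.154 = 0.04774.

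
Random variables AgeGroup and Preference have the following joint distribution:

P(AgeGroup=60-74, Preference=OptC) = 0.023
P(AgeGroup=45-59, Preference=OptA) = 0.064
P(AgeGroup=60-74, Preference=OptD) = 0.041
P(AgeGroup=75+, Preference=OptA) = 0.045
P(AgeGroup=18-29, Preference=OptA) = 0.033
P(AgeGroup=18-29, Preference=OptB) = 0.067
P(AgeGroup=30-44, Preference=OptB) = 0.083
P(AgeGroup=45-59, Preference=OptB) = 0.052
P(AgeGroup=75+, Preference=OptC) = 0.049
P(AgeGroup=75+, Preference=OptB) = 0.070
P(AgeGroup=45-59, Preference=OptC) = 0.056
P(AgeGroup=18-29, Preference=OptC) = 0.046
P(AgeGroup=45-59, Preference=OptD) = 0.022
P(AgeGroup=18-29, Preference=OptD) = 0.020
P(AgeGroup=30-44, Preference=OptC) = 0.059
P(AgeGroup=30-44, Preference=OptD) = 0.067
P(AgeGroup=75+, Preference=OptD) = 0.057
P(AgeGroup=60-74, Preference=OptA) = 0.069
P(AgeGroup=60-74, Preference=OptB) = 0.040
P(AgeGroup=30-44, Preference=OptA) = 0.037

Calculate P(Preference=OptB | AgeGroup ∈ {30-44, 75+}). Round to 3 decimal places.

P(AgeGroup=30-44) = 0.037 + 0.083 + 0.059 + 0.067 = 0.246.
P(AgeGroup=75+) = 0.045 + 0.070 + 0.049 + 0.057 = 0.221.
P(AgeGroup ∈ {30-44, 75+}) = 0.246 + 0.221 = 0.467; P(Preference=OptB, AgeGroup ∈ {30-44, 75+}) = 0.083 + 0.070 = 0.153.
P(Preference=OptB | AgeGroup ∈ {30-44, 75+}) = 0.153/0.467 = 0.328.

0.328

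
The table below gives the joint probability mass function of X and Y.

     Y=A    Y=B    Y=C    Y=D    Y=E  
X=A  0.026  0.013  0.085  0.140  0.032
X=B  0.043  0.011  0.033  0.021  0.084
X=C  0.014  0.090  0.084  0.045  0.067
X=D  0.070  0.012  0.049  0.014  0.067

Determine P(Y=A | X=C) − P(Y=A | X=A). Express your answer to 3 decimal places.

P(X=C) = 0.014 + 0.090 + 0.084 + 0.045 + 0.067 = 0.300; P(Y=A | X=C) = 0.014/0.300 = 0.0467.
P(X=A) = 0.026 + 0.013 + 0.085 + 0.140 + 0.032 = 0.296; P(Y=A | X=A) = 0.026/0.296 = 0.0878.
Difference = -0.041.

-0.041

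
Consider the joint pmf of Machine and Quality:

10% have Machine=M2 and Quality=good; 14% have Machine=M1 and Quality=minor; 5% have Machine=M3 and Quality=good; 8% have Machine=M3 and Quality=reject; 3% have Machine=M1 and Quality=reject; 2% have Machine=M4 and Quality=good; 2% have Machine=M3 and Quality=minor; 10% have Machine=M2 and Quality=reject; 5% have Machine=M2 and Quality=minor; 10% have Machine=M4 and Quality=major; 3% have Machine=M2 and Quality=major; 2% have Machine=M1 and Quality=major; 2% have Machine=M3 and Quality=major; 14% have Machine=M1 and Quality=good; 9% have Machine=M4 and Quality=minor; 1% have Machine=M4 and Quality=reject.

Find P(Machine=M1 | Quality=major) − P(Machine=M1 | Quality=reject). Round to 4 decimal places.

P(Quality=major) = 0.02 + 0.03 + 0.02 + 0.10 = 0.17; P(Machine=M1 | Quality=major) = 0.02/0.17 = 0.11765.
P(Quality=reject) = 0.03 + 0.10 + 0.08 + 0.01 = 0.22; P(Machine=M1 | Quality=reject) = 0.03/0.22 = 0.13636.
Difference = -0.0187.

-0.0187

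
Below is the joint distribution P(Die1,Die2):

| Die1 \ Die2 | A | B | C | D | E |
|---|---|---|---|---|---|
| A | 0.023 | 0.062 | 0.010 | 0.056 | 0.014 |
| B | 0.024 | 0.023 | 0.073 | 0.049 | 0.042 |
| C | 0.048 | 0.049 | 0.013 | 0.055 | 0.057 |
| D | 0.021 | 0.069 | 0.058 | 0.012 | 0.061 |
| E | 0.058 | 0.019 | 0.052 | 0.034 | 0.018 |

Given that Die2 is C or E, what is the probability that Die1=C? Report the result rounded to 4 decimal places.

0.1759

P(Die2=C) = 0.010 + 0.073 + 0.013 + 0.058 + 0.052 = 0.206.
P(Die2=E) = 0.014 + 0.042 + 0.057 + 0.061 + 0.018 = 0.192.
P(Die2 ∈ {C, E}) = 0.206 + 0.192 = 0.398; P(Die1=C, Die2 ∈ {C, E}) = 0.013 + 0.057 = 0.070.
P(Die1=C | Die2 ∈ {C, E}) = 0.070/0.398 = 0.1759.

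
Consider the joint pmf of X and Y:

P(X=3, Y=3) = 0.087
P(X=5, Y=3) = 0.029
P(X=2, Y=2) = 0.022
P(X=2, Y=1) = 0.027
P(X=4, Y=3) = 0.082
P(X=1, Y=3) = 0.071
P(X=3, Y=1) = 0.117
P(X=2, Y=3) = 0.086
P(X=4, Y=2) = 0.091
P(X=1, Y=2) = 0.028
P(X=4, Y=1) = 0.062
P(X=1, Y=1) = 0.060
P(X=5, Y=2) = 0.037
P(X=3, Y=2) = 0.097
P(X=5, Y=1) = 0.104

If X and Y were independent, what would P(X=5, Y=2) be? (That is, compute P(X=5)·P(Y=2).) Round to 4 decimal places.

P(X=5) = 0.104 + 0.037 + 0.029 = 0.170.
P(Y=2) = 0.028 + 0.022 + 0.097 + 0.091 + 0.037 = 0.275.
Product: 0.170 × 0.275 = 0.0468.

0.0468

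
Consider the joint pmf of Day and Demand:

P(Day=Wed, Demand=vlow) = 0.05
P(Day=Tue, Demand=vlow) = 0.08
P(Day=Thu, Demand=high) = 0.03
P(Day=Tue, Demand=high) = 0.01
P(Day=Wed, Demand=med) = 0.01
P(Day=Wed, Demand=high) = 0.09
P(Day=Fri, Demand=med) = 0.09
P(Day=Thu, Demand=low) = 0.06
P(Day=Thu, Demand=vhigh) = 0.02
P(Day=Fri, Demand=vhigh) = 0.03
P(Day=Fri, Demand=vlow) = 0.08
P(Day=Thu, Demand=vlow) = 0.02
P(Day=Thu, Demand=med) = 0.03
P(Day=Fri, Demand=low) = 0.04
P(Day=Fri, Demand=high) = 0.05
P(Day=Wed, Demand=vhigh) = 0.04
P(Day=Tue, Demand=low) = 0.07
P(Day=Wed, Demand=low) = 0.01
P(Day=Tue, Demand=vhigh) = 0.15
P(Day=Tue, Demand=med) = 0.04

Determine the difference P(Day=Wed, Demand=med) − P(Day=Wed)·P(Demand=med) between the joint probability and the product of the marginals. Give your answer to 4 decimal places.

P(Day=Wed) = 0.05 + 0.01 + 0.01 + 0.09 + 0.04 = 0.20.
P(Demand=med) = 0.04 + 0.01 + 0.03 + 0.09 = 0.17.
P(Day=Wed, Demand=med) − P(Day=Wed)P(Demand=med) = 0.01 − 0.20×0.17 = -0.0240.

-0.0240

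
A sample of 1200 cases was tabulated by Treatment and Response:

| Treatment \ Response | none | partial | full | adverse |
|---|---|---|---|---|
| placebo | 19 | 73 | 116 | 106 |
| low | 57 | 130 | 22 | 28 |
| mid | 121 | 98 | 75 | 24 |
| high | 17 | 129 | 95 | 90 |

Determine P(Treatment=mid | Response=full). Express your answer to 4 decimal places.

0.2435

Total with Response=full: 116 + 22 + 75 + 95 = 308.
P(Treatment=mid | Response=full) = 75/308 = 0.2435.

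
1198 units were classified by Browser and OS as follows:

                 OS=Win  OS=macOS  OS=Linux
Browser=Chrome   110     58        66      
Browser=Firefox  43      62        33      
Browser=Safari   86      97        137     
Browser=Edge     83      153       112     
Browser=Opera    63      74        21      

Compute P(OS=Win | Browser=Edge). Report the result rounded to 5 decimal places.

0.23851

Total with Browser=Edge: 83 + 153 + 112 = 348.
P(OS=Win | Browser=Edge) = 83/348 = 0.23851.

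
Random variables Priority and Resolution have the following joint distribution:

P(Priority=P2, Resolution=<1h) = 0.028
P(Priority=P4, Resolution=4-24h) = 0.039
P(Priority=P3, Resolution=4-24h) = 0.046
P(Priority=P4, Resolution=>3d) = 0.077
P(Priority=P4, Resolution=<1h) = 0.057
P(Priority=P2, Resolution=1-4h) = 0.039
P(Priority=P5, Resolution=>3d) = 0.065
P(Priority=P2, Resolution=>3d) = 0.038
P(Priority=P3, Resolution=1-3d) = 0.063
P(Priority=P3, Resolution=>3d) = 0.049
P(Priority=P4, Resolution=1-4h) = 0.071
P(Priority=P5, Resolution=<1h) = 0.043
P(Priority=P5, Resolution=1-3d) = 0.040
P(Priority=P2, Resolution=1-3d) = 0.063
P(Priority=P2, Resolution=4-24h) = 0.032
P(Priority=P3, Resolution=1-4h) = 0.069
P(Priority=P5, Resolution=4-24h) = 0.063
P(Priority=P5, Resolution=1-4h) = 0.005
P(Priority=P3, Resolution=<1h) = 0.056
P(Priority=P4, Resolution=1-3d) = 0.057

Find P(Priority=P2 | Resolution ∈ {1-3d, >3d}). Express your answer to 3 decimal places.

P(Resolution=1-3d) = 0.063 + 0.063 + 0.057 + 0.040 = 0.223.
P(Resolution=>3d) = 0.038 + 0.049 + 0.077 + 0.065 = 0.229.
P(Resolution ∈ {1-3d, >3d}) = 0.223 + 0.229 = 0.452; P(Priority=P2, Resolution ∈ {1-3d, >3d}) = 0.063 + 0.038 = 0.101.
P(Priority=P2 | Resolution ∈ {1-3d, >3d}) = 0.101/0.452 = 0.223.

0.223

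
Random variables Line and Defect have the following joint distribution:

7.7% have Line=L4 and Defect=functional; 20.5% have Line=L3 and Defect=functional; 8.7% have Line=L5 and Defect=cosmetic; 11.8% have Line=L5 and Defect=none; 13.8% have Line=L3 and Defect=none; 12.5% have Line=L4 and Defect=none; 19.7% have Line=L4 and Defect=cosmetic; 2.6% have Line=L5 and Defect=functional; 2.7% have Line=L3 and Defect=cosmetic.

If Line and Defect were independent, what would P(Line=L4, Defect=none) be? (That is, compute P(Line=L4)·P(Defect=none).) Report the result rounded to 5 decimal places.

0.15202

P(Line=L4) = 0.125 + 0.197 + 0.077 = 0.399.
P(Defect=none) = 0.138 + 0.125 + 0.118 = 0.381.
Product: 0.399 × 0.381 = 0.15202.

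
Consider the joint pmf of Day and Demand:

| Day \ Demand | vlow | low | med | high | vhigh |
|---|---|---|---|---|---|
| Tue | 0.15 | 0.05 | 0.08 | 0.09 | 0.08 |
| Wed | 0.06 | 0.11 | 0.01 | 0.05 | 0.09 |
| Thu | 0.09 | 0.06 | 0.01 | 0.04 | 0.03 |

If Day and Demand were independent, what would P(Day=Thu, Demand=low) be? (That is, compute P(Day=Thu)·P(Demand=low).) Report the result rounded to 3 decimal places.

0.051

P(Day=Thu) = 0.09 + 0.06 + 0.01 + 0.04 + 0.03 = 0.23.
P(Demand=low) = 0.05 + 0.11 + 0.06 = 0.22.
Product: 0.23 × 0.22 = 0.051.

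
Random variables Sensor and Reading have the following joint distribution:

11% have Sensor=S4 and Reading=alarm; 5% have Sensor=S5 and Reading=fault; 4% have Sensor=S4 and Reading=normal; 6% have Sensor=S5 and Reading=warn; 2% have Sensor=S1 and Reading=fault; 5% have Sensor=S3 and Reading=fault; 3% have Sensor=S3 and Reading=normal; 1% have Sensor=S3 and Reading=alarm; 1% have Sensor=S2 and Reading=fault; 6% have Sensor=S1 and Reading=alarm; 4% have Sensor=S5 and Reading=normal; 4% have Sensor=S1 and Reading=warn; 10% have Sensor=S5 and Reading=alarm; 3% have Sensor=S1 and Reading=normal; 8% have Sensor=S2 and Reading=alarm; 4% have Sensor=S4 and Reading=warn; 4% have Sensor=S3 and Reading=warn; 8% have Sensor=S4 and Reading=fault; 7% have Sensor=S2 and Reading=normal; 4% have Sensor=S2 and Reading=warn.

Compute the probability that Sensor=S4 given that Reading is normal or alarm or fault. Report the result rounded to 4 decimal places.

P(Reading=normal) = 0.03 + 0.07 + 0.03 + 0.04 + 0.04 = 0.21.
P(Reading=alarm) = 0.06 + 0.08 + 0.01 + 0.11 + 0.10 = 0.36.
P(Reading=fault) = 0.02 + 0.01 + 0.05 + 0.08 + 0.05 = 0.21.
P(Reading ∈ {normal, alarm, fault}) = 0.21 + 0.36 + 0.21 = 0.78; P(Sensor=S4, Reading ∈ {normal, alarm, fault}) = 0.04 + 0.11 + 0.08 = 0.23.
P(Sensor=S4 | Reading ∈ {normal, alarm, fault}) = 0.23/0.78 = 0.2949.

0.2949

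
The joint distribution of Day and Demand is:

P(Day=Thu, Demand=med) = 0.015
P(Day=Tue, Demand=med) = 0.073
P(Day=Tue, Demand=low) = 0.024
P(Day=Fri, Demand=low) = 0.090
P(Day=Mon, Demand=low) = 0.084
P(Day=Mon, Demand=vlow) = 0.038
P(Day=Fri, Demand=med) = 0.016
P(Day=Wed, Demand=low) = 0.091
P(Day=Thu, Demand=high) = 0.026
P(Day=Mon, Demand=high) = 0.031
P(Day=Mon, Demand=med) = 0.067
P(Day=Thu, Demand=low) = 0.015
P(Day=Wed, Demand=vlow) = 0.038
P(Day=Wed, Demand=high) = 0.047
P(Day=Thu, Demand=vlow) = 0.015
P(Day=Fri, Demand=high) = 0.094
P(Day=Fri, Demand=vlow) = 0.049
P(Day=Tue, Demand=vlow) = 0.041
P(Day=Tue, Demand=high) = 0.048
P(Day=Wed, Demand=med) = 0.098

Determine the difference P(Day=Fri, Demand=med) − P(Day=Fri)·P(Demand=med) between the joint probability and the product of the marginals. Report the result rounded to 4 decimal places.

-0.0510

P(Day=Fri) = 0.049 + 0.090 + 0.016 + 0.094 = 0.249.
P(Demand=med) = 0.067 + 0.073 + 0.098 + 0.015 + 0.016 = 0.269.
P(Day=Fri, Demand=med) − P(Day=Fri)P(Demand=med) = 0.016 − 0.249×0.269 = -0.0510.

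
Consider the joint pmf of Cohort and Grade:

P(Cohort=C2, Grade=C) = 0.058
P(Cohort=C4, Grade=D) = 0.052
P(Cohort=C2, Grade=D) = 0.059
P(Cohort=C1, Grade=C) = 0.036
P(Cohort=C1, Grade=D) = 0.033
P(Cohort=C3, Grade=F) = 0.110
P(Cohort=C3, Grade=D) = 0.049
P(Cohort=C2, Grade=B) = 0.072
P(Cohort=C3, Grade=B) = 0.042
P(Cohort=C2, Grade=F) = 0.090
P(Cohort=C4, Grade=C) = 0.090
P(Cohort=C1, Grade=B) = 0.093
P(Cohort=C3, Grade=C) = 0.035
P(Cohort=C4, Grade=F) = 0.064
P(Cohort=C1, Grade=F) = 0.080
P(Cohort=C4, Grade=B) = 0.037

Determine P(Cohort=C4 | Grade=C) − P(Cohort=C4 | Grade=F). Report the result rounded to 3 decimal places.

P(Grade=C) = 0.036 + 0.058 + 0.035 + 0.090 = 0.219; P(Cohort=C4 | Grade=C) = 0.090/0.219 = 0.4110.
P(Grade=F) = 0.080 + 0.090 + 0.110 + 0.064 = 0.344; P(Cohort=C4 | Grade=F) = 0.064/0.344 = 0.1860.
Difference = 0.225.

0.225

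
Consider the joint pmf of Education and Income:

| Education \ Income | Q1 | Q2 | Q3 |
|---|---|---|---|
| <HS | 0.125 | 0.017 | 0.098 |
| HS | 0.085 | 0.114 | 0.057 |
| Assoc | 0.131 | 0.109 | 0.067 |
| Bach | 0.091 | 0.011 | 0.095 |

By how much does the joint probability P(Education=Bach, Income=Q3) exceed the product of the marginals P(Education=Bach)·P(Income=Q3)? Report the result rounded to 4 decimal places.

0.0326

P(Education=Bach) = 0.091 + 0.011 + 0.095 = 0.197.
P(Income=Q3) = 0.098 + 0.057 + 0.067 + 0.095 = 0.317.
P(Education=Bach, Income=Q3) − P(Education=Bach)P(Income=Q3) = 0.095 − 0.197×0.317 = 0.0326.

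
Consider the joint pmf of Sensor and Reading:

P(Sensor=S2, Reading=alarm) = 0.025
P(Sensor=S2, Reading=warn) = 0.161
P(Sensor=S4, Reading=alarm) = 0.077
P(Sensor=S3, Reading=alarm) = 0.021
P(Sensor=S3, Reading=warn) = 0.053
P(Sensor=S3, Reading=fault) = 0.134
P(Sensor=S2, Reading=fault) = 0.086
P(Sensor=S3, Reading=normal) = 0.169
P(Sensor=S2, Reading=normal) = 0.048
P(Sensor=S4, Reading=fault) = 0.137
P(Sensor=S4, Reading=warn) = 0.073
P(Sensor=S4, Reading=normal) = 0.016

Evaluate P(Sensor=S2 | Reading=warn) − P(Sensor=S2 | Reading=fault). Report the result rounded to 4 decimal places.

P(Reading=warn) = 0.161 + 0.053 + 0.073 = 0.287; P(Sensor=S2 | Reading=warn) = 0.161/0.287 = 0.56098.
P(Reading=fault) = 0.086 + 0.134 + 0.137 = 0.357; P(Sensor=S2 | Reading=fault) = 0.086/0.357 = 0.24090.
Difference = 0.3201.

0.3201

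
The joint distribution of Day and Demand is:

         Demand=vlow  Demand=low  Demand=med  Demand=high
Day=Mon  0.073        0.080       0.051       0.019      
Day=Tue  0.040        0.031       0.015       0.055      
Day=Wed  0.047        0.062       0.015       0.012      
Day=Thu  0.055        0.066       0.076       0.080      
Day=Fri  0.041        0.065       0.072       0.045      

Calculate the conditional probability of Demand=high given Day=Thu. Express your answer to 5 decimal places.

0.28881

P(Day=Thu) = 0.055 + 0.066 + 0.076 + 0.080 = 0.277.
P(Demand=high | Day=Thu) = 0.080/0.277 = 0.28881.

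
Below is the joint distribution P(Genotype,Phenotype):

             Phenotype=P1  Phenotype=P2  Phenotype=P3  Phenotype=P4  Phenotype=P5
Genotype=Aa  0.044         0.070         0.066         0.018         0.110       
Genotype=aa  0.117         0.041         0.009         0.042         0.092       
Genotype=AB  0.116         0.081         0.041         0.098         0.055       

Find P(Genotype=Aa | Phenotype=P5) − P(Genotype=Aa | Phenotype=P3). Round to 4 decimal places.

-0.1409

P(Phenotype=P5) = 0.110 + 0.092 + 0.055 = 0.257; P(Genotype=Aa | Phenotype=P5) = 0.110/0.257 = 0.42802.
P(Phenotype=P3) = 0.066 + 0.009 + 0.041 = 0.116; P(Genotype=Aa | Phenotype=P3) = 0.066/0.116 = 0.56897.
Difference = -0.1409.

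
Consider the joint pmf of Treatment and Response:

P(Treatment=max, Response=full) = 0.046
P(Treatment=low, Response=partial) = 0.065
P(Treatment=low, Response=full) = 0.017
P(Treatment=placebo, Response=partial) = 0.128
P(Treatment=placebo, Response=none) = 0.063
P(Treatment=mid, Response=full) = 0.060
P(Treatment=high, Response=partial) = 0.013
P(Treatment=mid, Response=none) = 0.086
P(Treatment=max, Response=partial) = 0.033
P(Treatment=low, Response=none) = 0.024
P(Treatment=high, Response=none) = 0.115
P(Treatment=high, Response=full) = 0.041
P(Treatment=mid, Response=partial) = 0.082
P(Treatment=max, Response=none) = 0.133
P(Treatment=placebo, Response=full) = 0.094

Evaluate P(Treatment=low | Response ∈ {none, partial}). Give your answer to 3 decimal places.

0.120

P(Response=none) = 0.063 + 0.024 + 0.086 + 0.115 + 0.133 = 0.421.
P(Response=partial) = 0.128 + 0.065 + 0.082 + 0.013 + 0.033 = 0.321.
P(Response ∈ {none, partial}) = 0.421 + 0.321 = 0.742; P(Treatment=low, Response ∈ {none, partial}) = 0.024 + 0.065 = 0.089.
P(Treatment=low | Response ∈ {none, partial}) = 0.089/0.742 = 0.120.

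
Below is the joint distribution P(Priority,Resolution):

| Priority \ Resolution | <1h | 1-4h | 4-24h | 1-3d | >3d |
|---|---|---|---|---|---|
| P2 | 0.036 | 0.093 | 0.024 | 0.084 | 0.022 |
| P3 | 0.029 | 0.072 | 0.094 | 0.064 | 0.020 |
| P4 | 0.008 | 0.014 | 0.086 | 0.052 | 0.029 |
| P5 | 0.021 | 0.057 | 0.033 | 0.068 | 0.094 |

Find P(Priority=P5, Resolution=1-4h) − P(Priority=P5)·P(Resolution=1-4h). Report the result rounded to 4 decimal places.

P(Priority=P5) = 0.021 + 0.057 + 0.033 + 0.068 + 0.094 = 0.273.
P(Resolution=1-4h) = 0.093 + 0.072 + 0.014 + 0.057 = 0.236.
P(Priority=P5, Resolution=1-4h) − P(Priority=P5)P(Resolution=1-4h) = 0.057 − 0.273×0.236 = -0.0074.

-0.0074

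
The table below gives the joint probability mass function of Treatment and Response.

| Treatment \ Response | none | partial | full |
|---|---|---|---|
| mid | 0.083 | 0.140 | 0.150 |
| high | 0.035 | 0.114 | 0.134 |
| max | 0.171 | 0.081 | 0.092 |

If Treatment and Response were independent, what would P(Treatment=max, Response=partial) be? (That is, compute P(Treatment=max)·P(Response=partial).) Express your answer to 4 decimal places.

0.1152

P(Treatment=max) = 0.171 + 0.081 + 0.092 = 0.344.
P(Response=partial) = 0.140 + 0.114 + 0.081 = 0.335.
Product: 0.344 × 0.335 = 0.1152.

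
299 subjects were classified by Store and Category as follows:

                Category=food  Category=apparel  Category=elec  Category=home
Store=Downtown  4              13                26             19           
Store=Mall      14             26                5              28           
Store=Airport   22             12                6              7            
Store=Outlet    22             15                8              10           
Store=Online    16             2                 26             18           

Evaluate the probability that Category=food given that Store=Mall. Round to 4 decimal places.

0.1918

Total with Store=Mall: 14 + 26 + 5 + 28 = 73.
P(Category=food | Store=Mall) = 14/73 = 0.1918.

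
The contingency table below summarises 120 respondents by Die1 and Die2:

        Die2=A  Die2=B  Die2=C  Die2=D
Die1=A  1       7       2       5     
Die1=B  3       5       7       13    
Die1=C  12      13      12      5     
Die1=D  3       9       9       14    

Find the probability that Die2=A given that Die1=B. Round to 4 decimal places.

0.1071

Total with Die1=B: 3 + 5 + 7 + 13 = 28.
P(Die2=A | Die1=B) = 3/28 = 0.1071.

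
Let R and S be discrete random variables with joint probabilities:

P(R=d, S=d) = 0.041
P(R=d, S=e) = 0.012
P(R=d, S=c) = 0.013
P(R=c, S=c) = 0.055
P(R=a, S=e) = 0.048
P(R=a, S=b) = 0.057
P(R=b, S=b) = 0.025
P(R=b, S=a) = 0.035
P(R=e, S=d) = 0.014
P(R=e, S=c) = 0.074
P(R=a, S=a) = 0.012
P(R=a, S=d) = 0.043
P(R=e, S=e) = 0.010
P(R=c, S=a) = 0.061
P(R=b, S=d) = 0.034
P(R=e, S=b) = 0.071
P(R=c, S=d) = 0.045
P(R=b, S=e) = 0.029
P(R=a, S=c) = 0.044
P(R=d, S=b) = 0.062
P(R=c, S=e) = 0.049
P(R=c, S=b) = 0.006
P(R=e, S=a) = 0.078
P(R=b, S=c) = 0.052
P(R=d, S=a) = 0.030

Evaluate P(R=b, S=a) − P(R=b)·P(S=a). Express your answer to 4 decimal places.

P(R=b) = 0.035 + 0.025 + 0.052 + 0.034 + 0.029 = 0.175.
P(S=a) = 0.012 + 0.035 + 0.061 + 0.030 + 0.078 = 0.216.
P(R=b, S=a) − P(R=b)P(S=a) = 0.035 − 0.175×0.216 = -0.0028.

-0.0028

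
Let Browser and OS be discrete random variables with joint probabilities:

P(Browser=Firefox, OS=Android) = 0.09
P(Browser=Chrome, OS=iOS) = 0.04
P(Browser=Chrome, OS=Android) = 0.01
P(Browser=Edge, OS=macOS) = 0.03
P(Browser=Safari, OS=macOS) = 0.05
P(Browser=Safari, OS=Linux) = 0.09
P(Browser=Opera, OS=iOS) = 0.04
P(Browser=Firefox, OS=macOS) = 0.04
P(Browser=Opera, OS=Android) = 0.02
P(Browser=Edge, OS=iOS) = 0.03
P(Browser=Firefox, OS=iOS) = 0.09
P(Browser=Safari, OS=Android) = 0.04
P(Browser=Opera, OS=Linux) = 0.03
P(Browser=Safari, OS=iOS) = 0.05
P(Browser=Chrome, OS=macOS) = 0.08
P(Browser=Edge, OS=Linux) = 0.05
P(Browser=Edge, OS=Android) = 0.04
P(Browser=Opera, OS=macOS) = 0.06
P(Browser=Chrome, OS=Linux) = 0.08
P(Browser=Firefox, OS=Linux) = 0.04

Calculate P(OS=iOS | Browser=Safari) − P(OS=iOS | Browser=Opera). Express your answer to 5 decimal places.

-0.04928

P(Browser=Safari) = 0.05 + 0.09 + 0.05 + 0.04 = 0.23; P(OS=iOS | Browser=Safari) = 0.05/0.23 = 0.217391.
P(Browser=Opera) = 0.06 + 0.03 + 0.04 + 0.02 = 0.15; P(OS=iOS | Browser=Opera) = 0.04/0.15 = 0.266667.
Difference = -0.04928.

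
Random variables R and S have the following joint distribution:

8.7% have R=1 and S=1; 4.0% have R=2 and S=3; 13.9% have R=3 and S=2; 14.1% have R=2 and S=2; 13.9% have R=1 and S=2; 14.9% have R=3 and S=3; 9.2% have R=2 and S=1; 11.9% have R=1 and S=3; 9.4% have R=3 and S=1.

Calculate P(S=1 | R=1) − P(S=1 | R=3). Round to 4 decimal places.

0.0061

P(R=1) = 0.087 + 0.139 + 0.119 = 0.345; P(S=1 | R=1) = 0.087/0.345 = 0.25217.
P(R=3) = 0.094 + 0.139 + 0.149 = 0.382; P(S=1 | R=3) = 0.094/0.382 = 0.24607.
Difference = 0.0061.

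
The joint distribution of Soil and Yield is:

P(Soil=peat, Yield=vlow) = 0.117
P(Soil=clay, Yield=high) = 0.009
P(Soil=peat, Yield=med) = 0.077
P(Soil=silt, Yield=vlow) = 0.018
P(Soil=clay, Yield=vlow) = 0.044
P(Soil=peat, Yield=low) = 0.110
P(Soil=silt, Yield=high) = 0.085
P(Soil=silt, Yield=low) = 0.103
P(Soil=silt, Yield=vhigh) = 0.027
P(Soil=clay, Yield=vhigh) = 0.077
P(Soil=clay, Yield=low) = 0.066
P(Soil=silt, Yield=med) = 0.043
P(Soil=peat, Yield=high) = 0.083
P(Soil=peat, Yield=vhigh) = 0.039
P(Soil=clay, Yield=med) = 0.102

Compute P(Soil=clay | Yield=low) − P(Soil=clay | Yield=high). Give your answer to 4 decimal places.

P(Yield=low) = 0.066 + 0.103 + 0.110 = 0.279; P(Soil=clay | Yield=low) = 0.066/0.279 = 0.23656.
P(Yield=high) = 0.009 + 0.085 + 0.083 = 0.177; P(Soil=clay | Yield=high) = 0.009/0.177 = 0.05085.
Difference = 0.1857.

0.1857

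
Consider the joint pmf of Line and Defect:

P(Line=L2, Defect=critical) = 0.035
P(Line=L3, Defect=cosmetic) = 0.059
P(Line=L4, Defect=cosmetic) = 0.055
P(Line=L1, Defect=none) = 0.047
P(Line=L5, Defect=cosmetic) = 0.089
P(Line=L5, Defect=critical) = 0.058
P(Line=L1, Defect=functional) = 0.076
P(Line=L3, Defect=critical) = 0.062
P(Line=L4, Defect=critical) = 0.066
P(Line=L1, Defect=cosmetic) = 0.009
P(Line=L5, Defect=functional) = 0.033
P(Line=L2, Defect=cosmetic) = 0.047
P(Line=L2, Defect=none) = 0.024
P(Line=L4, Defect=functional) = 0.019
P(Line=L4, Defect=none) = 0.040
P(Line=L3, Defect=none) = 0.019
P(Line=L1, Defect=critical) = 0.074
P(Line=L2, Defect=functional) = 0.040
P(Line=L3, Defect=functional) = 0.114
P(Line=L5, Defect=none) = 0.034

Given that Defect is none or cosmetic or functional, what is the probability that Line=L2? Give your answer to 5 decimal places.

P(Defect=none) = 0.047 + 0.024 + 0.019 + 0.040 + 0.034 = 0.164.
P(Defect=cosmetic) = 0.009 + 0.047 + 0.059 + 0.055 + 0.089 = 0.259.
P(Defect=functional) = 0.076 + 0.040 + 0.114 + 0.019 + 0.033 = 0.282.
P(Defect ∈ {none, cosmetic, functional}) = 0.164 + 0.259 + 0.282 = 0.705; P(Line=L2, Defect ∈ {none, cosmetic, functional}) = 0.024 + 0.047 + 0.040 = 0.111.
P(Line=L2 | Defect ∈ {none, cosmetic, functional}) = 0.111/0.705 = 0.15745.

0.15745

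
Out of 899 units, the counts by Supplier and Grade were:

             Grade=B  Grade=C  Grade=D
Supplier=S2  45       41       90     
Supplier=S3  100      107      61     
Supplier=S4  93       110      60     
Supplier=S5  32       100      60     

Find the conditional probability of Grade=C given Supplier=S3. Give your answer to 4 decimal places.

Total with Supplier=S3: 100 + 107 + 61 = 268.
P(Grade=C | Supplier=S3) = 107/268 = 0.3993.

0.3993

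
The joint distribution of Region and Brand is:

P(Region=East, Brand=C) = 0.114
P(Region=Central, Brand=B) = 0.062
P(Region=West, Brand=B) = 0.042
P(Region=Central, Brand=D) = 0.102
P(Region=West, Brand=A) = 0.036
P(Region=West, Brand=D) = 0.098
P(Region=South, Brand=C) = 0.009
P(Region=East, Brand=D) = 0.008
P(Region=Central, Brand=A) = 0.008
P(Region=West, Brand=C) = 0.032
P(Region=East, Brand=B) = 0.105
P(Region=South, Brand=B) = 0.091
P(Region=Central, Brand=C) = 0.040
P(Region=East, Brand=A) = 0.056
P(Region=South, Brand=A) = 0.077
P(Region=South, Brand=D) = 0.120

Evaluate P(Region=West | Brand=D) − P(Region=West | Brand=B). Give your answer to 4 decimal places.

0.1588

P(Brand=D) = 0.120 + 0.008 + 0.098 + 0.102 = 0.328; P(Region=West | Brand=D) = 0.098/0.328 = 0.29878.
P(Brand=B) = 0.091 + 0.105 + 0.042 + 0.062 = 0.300; P(Region=West | Brand=B) = 0.042/0.300 = 0.14000.
Difference = 0.1588.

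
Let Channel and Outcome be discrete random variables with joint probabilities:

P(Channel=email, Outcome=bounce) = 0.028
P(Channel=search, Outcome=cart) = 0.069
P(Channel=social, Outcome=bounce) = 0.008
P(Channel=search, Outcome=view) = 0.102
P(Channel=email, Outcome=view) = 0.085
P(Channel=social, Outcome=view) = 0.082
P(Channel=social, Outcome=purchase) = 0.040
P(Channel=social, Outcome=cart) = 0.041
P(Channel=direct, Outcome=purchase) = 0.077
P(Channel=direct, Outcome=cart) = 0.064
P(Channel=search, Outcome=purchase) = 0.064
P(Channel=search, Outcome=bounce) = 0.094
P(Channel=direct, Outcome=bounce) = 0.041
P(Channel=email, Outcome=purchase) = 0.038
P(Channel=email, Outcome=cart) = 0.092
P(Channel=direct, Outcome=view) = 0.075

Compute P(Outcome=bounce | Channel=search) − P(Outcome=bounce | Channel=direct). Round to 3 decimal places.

P(Channel=search) = 0.094 + 0.102 + 0.069 + 0.064 = 0.329; P(Outcome=bounce | Channel=search) = 0.094/0.329 = 0.2857.
P(Channel=direct) = 0.041 + 0.075 + 0.064 + 0.077 = 0.257; P(Outcome=bounce | Channel=direct) = 0.041/0.257 = 0.1595.
Difference = 0.126.

0.126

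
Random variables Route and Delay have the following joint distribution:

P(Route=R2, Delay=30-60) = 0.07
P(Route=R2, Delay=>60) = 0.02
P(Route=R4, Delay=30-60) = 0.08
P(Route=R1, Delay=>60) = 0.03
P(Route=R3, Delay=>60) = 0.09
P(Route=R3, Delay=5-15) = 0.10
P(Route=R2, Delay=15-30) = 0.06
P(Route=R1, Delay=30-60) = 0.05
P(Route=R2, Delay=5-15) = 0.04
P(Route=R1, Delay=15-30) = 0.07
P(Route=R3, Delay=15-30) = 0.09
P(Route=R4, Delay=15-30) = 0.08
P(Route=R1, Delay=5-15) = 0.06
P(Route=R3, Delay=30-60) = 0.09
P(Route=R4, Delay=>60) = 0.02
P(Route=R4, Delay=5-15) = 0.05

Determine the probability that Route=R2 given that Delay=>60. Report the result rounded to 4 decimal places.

P(Delay=>60) = 0.03 + 0.02 + 0.09 + 0.02 = 0.16.
P(Route=R2 | Delay=>60) = 0.02/0.16 = 0.1250.

0.1250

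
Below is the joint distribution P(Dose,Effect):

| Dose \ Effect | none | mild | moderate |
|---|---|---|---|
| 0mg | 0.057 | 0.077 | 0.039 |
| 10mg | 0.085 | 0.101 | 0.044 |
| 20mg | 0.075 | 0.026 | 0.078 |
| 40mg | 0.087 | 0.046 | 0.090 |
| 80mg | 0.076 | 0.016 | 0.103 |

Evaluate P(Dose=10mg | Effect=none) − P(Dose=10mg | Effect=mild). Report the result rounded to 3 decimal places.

-0.156

P(Effect=none) = 0.057 + 0.085 + 0.075 + 0.087 + 0.076 = 0.380; P(Dose=10mg | Effect=none) = 0.085/0.380 = 0.2237.
P(Effect=mild) = 0.077 + 0.101 + 0.026 + 0.046 + 0.016 = 0.266; P(Dose=10mg | Effect=mild) = 0.101/0.266 = 0.3797.
Difference = -0.156.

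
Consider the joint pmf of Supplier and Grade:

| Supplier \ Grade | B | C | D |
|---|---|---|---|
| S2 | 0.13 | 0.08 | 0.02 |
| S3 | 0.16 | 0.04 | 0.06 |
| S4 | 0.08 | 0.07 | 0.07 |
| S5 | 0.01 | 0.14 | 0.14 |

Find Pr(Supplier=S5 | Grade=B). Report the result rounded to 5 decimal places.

0.02632

P(Grade=B) = 0.13 + 0.16 + 0.08 + 0.01 = 0.38.
P(Supplier=S5 | Grade=B) = 0.01/0.38 = 0.02632.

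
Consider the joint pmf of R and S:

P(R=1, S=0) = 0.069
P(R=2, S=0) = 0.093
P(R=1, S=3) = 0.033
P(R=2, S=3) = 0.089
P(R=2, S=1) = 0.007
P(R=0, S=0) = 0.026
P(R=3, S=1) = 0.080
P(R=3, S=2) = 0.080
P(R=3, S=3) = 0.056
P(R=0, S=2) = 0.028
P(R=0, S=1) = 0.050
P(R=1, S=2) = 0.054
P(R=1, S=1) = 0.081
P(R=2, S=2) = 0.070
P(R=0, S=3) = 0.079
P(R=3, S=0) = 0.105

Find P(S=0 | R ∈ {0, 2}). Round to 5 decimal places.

0.26923

P(R=0) = 0.026 + 0.050 + 0.028 + 0.079 = 0.183.
P(R=2) = 0.093 + 0.007 + 0.070 + 0.089 = 0.259.
P(R ∈ {0, 2}) = 0.183 + 0.259 = 0.442; P(S=0, R ∈ {0, 2}) = 0.026 + 0.093 = 0.119.
P(S=0 | R ∈ {0, 2}) = 0.119/0.442 = 0.26923.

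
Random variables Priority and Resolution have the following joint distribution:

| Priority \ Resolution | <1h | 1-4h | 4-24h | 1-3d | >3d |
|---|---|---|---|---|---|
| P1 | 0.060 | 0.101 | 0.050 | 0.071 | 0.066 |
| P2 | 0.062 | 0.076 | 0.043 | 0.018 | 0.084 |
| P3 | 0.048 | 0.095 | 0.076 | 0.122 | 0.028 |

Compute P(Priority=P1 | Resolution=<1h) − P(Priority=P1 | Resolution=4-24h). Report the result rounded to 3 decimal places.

P(Resolution=<1h) = 0.060 + 0.062 + 0.048 = 0.170; P(Priority=P1 | Resolution=<1h) = 0.060/0.170 = 0.3529.
P(Resolution=4-24h) = 0.050 + 0.043 + 0.076 = 0.169; P(Priority=P1 | Resolution=4-24h) = 0.050/0.169 = 0.2959.
Difference = 0.057.

0.057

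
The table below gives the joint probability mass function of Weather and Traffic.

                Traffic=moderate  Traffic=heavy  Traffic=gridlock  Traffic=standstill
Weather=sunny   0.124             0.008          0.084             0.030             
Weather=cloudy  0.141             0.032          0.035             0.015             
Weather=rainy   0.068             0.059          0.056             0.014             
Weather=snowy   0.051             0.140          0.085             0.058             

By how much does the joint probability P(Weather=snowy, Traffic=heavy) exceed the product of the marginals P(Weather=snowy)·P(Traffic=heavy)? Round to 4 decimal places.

P(Weather=snowy) = 0.051 + 0.140 + 0.085 + 0.058 = 0.334.
P(Traffic=heavy) = 0.008 + 0.032 + 0.059 + 0.140 = 0.239.
P(Weather=snowy, Traffic=heavy) − P(Weather=snowy)P(Traffic=heavy) = 0.140 − 0.334×0.239 = 0.0602.

0.0602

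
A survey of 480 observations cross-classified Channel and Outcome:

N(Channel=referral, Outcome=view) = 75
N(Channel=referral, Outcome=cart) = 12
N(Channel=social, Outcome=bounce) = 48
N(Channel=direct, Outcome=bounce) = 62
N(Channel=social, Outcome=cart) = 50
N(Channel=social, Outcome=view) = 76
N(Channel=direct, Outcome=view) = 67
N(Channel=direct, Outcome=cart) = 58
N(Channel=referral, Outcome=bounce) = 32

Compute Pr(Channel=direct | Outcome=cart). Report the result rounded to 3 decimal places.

Total with Outcome=cart: 50 + 58 + 12 = 120.
P(Channel=direct | Outcome=cart) = 58/120 = 0.483.

0.483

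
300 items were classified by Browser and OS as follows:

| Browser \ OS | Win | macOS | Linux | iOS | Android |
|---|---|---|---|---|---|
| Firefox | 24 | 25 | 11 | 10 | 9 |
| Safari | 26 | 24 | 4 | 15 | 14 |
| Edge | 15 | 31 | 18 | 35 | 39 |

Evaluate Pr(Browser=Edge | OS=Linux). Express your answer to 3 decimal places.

Total with OS=Linux: 11 + 4 + 18 = 33.
P(Browser=Edge | OS=Linux) = 18/33 = 0.545.

0.545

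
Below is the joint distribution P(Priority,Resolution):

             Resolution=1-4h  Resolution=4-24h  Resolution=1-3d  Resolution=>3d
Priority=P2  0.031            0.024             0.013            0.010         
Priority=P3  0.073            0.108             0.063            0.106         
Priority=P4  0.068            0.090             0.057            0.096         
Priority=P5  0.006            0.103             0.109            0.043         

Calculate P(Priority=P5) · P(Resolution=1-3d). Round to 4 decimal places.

P(Priority=P5) = 0.006 + 0.103 + 0.109 + 0.043 = 0.261.
P(Resolution=1-3d) = 0.013 + 0.063 + 0.057 + 0.109 = 0.242.
Product: 0.261 × 0.242 = 0.0632.

0.0632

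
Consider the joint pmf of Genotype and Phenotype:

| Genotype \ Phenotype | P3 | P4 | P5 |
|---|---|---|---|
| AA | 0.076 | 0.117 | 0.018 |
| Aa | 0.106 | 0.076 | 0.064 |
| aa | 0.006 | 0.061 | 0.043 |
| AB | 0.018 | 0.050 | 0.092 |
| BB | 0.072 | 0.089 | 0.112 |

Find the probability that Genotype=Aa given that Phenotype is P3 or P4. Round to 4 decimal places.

P(Phenotype=P3) = 0.076 + 0.106 + 0.006 + 0.018 + 0.072 = 0.278.
P(Phenotype=P4) = 0.117 + 0.076 + 0.061 + 0.050 + 0.089 = 0.393.
P(Phenotype ∈ {P3, P4}) = 0.278 + 0.393 = 0.671; P(Genotype=Aa, Phenotype ∈ {P3, P4}) = 0.106 + 0.076 = 0.182.
P(Genotype=Aa | Phenotype ∈ {P3, P4}) = 0.182/0.671 = 0.2712.

0.2712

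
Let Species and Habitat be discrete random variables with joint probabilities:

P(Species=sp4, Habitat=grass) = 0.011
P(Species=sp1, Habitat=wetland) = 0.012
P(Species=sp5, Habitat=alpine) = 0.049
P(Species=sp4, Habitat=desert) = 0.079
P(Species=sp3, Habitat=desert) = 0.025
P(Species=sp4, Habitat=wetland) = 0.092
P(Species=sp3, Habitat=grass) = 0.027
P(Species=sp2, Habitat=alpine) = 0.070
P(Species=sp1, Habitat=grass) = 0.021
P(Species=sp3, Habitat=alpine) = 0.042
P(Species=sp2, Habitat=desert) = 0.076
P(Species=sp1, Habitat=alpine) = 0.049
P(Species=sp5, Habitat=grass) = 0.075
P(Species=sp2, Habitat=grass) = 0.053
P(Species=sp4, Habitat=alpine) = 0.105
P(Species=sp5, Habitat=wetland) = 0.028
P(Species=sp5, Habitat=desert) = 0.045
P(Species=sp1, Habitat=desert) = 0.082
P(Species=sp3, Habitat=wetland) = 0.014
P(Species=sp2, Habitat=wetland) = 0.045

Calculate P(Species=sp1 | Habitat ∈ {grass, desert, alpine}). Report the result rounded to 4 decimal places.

P(Habitat=grass) = 0.021 + 0.053 + 0.027 + 0.011 + 0.075 = 0.187.
P(Habitat=desert) = 0.082 + 0.076 + 0.025 + 0.079 + 0.045 = 0.307.
P(Habitat=alpine) = 0.049 + 0.070 + 0.042 + 0.105 + 0.049 = 0.315.
P(Habitat ∈ {grass, desert, alpine}) = 0.187 + 0.307 + 0.315 = 0.809; P(Species=sp1, Habitat ∈ {grass, desert, alpine}) = 0.021 + 0.082 + 0.049 = 0.152.
P(Species=sp1 | Habitat ∈ {grass, desert, alpine}) = 0.152/0.809 = 0.1879.

0.1879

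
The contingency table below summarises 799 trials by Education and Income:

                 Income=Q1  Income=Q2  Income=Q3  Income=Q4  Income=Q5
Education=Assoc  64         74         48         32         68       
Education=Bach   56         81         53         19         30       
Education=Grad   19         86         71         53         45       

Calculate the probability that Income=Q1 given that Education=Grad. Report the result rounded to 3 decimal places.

Total with Education=Grad: 19 + 86 + 71 + 53 + 45 = 274.
P(Income=Q1 | Education=Grad) = 19/274 = 0.069.

0.069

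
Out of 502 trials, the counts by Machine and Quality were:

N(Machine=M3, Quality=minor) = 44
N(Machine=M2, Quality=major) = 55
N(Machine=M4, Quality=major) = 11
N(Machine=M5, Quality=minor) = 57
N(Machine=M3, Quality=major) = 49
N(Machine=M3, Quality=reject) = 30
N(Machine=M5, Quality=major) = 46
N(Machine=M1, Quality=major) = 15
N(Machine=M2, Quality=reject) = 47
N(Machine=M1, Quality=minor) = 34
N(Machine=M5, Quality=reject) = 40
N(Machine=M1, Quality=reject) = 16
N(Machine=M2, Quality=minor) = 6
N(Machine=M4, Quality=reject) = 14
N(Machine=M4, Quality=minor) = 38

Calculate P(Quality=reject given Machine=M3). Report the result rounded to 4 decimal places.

Total with Machine=M3: 44 + 49 + 30 = 123.
P(Quality=reject | Machine=M3) = 30/123 = 0.2439.

0.2439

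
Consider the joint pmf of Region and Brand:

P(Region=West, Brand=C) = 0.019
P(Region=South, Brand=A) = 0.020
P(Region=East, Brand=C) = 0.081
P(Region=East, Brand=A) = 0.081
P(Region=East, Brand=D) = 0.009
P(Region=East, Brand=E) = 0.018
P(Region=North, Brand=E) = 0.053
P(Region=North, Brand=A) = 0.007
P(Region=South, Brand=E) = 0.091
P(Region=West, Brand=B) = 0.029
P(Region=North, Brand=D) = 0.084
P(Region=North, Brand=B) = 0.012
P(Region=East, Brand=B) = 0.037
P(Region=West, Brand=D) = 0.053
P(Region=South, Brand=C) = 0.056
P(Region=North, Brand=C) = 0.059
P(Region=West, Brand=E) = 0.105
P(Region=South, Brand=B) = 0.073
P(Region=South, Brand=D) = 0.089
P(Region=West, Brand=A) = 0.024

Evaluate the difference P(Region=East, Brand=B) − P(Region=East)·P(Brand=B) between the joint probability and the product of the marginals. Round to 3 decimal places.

P(Region=East) = 0.081 + 0.037 + 0.081 + 0.009 + 0.018 = 0.226.
P(Brand=B) = 0.012 + 0.073 + 0.037 + 0.029 = 0.151.
P(Region=East, Brand=B) − P(Region=East)P(Brand=B) = 0.037 − 0.226×0.151 = 0.003.

0.003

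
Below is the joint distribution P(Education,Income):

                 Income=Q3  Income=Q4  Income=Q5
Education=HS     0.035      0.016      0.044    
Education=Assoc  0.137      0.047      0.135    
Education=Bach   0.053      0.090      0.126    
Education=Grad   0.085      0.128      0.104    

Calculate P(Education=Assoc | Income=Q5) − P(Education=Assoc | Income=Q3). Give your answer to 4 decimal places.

P(Income=Q5) = 0.044 + 0.135 + 0.126 + 0.104 = 0.409; P(Education=Assoc | Income=Q5) = 0.135/0.409 = 0.33007.
P(Income=Q3) = 0.035 + 0.137 + 0.053 + 0.085 = 0.310; P(Education=Assoc | Income=Q3) = 0.137/0.310 = 0.44194.
Difference = -0.1119.

-0.1119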